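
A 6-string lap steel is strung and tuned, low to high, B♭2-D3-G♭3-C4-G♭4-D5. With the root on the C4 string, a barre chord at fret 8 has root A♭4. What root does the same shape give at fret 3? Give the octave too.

E♭4

Moving from fret 8 to fret 3 shifts the root by -5 semitones.
A♭4 down 5 semitones is E♭4.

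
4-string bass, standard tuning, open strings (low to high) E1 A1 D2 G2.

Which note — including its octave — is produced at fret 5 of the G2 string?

G2 is MIDI 43. Adding 5 gives 48, which is C3.

C3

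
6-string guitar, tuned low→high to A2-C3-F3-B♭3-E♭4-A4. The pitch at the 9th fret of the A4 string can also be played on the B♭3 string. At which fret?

20

A4 at fret 9 is A4 + 9 semitones = G♭5.
The open B♭3 string is 11 semitones below the open A4, so the same pitch on the B♭3 string lies at fret 9 + 11 = 20.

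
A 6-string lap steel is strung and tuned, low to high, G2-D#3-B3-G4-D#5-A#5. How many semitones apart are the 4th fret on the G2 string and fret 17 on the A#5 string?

52 semitones

G2 at fret 4 → B2 (MIDI 47); A#5 at fret 17 → D#7 (MIDI 99).
47 − 99 = -52, so the two pitches are 52 semitones apart, with D#7 the higher.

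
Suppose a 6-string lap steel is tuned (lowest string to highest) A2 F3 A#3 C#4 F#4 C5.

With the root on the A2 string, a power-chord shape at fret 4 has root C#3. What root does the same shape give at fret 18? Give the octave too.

Moving from fret 4 to fret 18 shifts the root by 14 semitones.
C#3 up 14 semitones is D#4.

D#4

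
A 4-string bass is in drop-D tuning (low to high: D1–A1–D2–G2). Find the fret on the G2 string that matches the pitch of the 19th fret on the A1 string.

9

A1 at fret 19 is A1 + 19 semitones = E3.
The open G2 string is 10 semitones above the open A1, so the same pitch on the G2 string lies at fret 19 − 10 = 9.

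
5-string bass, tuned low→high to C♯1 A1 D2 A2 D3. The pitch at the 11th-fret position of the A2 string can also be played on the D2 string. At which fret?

Fret 11 on A2 is MIDI 45 + 11 = 56 (G♯3). On the D2 string (open MIDI 38), that pitch is 56 − 38 = fret 18.

18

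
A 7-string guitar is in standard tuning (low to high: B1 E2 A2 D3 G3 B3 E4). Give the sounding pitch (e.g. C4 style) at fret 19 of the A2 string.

E4

The open A2 string plus 19 semitones: A–A#–B–C–…–D–D#–E.
The walk passes from B into C 2 times, so the octave number goes from 2 to 4.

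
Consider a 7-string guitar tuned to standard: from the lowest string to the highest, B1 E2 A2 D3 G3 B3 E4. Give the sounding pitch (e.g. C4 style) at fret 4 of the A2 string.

Each fret is one semitone, so A2 + 4 = C♯3.
(Equivalently spelled D♭3.)

C♯3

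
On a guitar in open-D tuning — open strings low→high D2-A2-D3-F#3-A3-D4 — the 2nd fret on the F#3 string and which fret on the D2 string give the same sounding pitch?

18

Fret 2 on F#3 is MIDI 54 + 2 = 56 (G#3). On the D2 string (open MIDI 38), that pitch is 56 − 38 = fret 18.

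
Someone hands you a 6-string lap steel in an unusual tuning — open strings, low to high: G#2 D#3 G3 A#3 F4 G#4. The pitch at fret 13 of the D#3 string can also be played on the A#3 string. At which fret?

D#3 at fret 13 is D#3 + 13 semitones = E4.
The open A#3 string is 7 semitones above the open D#3, so the same pitch on the A#3 string lies at fret 13 − 7 = 6.

6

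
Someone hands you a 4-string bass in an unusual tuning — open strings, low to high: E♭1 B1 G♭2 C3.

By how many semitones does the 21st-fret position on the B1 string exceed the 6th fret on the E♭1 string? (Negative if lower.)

B1 at fret 21 → A♭3 (MIDI 56); E♭1 at fret 6 → A1 (MIDI 33).
56 − 33 = 23, so the two pitches are 23 semitones apart.

23 semitones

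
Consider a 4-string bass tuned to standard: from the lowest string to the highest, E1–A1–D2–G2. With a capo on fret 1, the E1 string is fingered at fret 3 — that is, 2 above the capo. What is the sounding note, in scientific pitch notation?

The capo raises the open E1 by 1 semitone to F1; fretting 2 more gives E1 + 1 + 2 = E1 + 3 semitones = G1.

G1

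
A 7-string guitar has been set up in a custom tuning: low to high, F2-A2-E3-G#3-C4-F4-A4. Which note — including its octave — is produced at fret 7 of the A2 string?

E3

The open A2 string plus 7 semitones: A–A#–B–C–C#–D–D#–E.
The walk passes from B into C once, so the octave number goes from 2 to 3.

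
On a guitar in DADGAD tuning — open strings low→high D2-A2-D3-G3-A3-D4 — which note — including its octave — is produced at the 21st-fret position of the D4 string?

Each fret is one semitone, so D4 + 21 = B5.

B5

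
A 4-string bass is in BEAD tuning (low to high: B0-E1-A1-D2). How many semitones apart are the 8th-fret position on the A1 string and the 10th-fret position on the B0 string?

A1 at fret 8 → F2 (MIDI 41); B0 at fret 10 → A1 (MIDI 33).
41 − 33 = 8, so the two pitches are 8 semitones apart, with F2 the higher.

8 semitones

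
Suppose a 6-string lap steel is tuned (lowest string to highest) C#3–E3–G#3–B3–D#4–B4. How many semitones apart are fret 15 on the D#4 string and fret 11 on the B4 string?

4 semitones

D#4 at fret 15 → F#5 (MIDI 78); B4 at fret 11 → A#5 (MIDI 82).
78 − 82 = -4, so the two pitches are 4 semitones apart, with A#5 the higher.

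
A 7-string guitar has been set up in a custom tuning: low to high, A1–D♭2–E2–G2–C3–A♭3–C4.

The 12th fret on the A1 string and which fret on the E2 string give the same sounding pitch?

5

A1 at fret 12 is A1 + 12 semitones = A2.
The open E2 string is 7 semitones above the open A1, so the same pitch on the E2 string lies at fret 12 − 7 = 5.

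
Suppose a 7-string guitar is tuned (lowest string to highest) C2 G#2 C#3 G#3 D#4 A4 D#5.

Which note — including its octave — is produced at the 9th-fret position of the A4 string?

Each fret is one semitone, so A4 + 9 = F#5.
(Equivalently spelled Gb5.)

F#5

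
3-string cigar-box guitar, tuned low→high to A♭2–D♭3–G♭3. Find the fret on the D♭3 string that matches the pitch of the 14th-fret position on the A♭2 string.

9

Fret 14 on A♭2 is MIDI 44 + 14 = 58 (B♭3). On the D♭3 string (open MIDI 49), that pitch is 58 − 49 = fret 9.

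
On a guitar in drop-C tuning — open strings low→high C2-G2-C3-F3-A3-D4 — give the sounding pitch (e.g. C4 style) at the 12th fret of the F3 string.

F4

The open F3 string plus 12 semitones: F–F#–G–G#–…–D#–E–F.
The walk passes from B into C once, so the octave number goes from 3 to 4.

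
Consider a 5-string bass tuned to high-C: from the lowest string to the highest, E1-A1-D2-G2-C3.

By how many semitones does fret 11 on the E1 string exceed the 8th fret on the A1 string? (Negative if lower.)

-2 semitones

E1 at fret 11 → D#2 (MIDI 39); A1 at fret 8 → F2 (MIDI 41).
39 − 41 = -2, so the two pitches are 2 semitones apart.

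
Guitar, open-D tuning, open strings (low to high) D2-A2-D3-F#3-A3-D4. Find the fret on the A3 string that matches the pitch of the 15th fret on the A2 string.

3

Fret 15 on A2 is MIDI 45 + 15 = 60 (C4). On the A3 string (open MIDI 57), that pitch is 60 − 57 = fret 3.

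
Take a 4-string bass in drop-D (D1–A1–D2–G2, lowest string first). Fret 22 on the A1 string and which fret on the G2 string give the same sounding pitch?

Fret 22 on A1 is MIDI 33 + 22 = 55 (G3). On the G2 string (open MIDI 43), that pitch is 55 − 43 = fret 12.

12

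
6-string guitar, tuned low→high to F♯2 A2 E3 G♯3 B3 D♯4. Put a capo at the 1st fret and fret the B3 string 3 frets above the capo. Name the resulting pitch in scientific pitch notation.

D♯4

The capo raises the open B3 by 1 semitone to C4; fretting 3 more gives B3 + 1 + 3 = B3 + 4 semitones = D♯4.
(Also written E♭.)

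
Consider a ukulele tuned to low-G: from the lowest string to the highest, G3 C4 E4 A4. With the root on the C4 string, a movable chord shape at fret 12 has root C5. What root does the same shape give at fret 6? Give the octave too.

Moving from fret 12 to fret 6 shifts the root by -6 semitones.
C5 down 6 semitones is F♯4.

F♯4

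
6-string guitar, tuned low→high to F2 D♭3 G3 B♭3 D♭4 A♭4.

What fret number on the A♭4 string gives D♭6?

17

D♭6 is 17 semitones above the open A♭4 (Ab–A–Bb–B–…–B–C–Db), so it sits at fret 17.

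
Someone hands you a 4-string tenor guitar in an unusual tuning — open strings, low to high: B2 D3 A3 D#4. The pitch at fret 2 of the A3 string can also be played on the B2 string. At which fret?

12

Fret 2 on A3 is MIDI 57 + 2 = 59 (B3). On the B2 string (open MIDI 47), that pitch is 59 − 47 = fret 12.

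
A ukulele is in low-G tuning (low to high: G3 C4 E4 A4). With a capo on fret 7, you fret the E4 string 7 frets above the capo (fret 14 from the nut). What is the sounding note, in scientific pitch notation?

F♯5

The capo raises the open E4 by 7 semitones to B4; fretting 7 more gives E4 + 7 + 7 = E4 + 14 semitones = F♯5.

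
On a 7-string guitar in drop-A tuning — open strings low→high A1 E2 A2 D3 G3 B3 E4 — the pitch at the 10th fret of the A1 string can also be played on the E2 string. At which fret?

3

A1 at fret 10 is A1 + 10 semitones = G2.
The open E2 string is 7 semitones above the open A1, so the same pitch on the E2 string lies at fret 10 − 7 = 3.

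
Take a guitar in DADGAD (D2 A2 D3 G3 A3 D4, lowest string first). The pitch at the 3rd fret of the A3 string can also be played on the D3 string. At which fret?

A3 at fret 3 is A3 + 3 semitones = C4.
The open D3 string is 7 semitones below the open A3, so the same pitch on the D3 string lies at fret 3 + 7 = 10.

10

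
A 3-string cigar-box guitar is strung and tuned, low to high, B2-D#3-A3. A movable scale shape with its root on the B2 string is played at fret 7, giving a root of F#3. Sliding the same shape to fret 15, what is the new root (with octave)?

D4

Moving from fret 7 to fret 15 shifts the root by 8 semitones.
F#3 up 8 semitones is D4.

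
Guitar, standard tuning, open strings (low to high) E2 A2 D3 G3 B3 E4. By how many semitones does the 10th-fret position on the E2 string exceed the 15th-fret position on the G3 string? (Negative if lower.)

E2 at fret 10 → D3 (MIDI 50); G3 at fret 15 → A♯4 (MIDI 70).
50 − 70 = -20, so the two pitches are 20 semitones apart.

-20 semitones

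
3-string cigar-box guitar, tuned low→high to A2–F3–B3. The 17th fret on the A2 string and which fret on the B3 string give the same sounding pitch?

3

Fret 17 on A2 is MIDI 45 + 17 = 62 (D4). On the B3 string (open MIDI 59), that pitch is 62 − 59 = fret 3.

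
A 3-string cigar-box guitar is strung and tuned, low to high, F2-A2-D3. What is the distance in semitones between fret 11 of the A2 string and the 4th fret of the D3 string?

2 semitones

A2 at fret 11 → G♯3 (MIDI 56); D3 at fret 4 → F♯3 (MIDI 54).
56 − 54 = 2, so the two pitches are 2 semitones apart, with G♯3 the higher.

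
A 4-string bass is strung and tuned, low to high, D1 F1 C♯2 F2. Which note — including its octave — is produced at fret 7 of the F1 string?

C2

Each fret is one semitone, so F1 + 7 = C2.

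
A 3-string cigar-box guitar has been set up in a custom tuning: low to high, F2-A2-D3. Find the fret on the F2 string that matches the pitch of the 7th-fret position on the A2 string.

A2 at fret 7 is A2 + 7 semitones = E3.
The open F2 string is 4 semitones below the open A2, so the same pitch on the F2 string lies at fret 7 + 4 = 11.

11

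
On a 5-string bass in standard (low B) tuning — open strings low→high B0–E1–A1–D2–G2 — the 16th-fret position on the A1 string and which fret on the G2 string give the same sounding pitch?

6

Fret 16 on A1 is MIDI 33 + 16 = 49 (C#3). On the G2 string (open MIDI 43), that pitch is 49 − 43 = fret 6.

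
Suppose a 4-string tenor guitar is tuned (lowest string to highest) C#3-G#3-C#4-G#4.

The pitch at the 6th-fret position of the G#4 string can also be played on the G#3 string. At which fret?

18

Fret 6 on G#4 is MIDI 68 + 6 = 74 (D5). On the G#3 string (open MIDI 56), that pitch is 74 − 56 = fret 18.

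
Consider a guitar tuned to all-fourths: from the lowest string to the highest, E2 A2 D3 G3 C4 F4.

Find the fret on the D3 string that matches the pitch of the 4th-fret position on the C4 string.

14

C4 at fret 4 is C4 + 4 semitones = E4.
The open D3 string is 10 semitones below the open C4, so the same pitch on the D3 string lies at fret 4 + 10 = 14.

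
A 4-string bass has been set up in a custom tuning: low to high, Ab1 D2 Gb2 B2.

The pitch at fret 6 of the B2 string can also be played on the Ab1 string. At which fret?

Fret 6 on B2 is MIDI 47 + 6 = 53 (F3). On the Ab1 string (open MIDI 32), that pitch is 53 − 32 = fret 21.

21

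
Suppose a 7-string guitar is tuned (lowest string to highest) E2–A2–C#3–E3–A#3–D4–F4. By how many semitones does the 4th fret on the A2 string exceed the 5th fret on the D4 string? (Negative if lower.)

-18 semitones

A2 at fret 4 → C#3 (MIDI 49); D4 at fret 5 → G4 (MIDI 67).
49 − 67 = -18, so the two pitches are 18 semitones apart.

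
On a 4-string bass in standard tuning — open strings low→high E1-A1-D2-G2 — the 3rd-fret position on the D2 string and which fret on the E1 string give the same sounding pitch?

D2 at fret 3 is D2 + 3 semitones = F2.
The open E1 string is 10 semitones below the open D2, so the same pitch on the E1 string lies at fret 3 + 10 = 13.

13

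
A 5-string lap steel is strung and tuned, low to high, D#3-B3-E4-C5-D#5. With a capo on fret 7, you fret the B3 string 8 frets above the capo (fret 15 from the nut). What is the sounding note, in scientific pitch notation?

D5

The capo raises the open B3 by 7 semitones to F#4; fretting 8 more gives B3 + 7 + 8 = B3 + 15 semitones = D5.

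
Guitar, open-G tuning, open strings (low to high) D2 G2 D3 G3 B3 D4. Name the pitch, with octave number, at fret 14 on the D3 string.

E4

D3 is MIDI 50. Adding 14 gives 64, which is E4.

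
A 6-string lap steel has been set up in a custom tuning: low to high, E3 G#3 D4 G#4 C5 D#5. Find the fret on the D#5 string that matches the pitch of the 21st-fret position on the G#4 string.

Fret 21 on G#4 is MIDI 68 + 21 = 89 (F6). On the D#5 string (open MIDI 75), that pitch is 89 − 75 = fret 14.

14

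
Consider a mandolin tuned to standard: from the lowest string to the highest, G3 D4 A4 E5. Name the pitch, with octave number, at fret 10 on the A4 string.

The open A4 string plus 10 semitones: A–A#–B–C–…–F–F#–G.
The walk passes from B into C once, so the octave number goes from 4 to 5.

G5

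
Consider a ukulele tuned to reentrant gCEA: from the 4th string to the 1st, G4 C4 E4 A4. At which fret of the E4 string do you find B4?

7

B4 is 7 semitones above the open E4 (E–F–F#–G–G#–A–A#–B), so it sits at fret 7.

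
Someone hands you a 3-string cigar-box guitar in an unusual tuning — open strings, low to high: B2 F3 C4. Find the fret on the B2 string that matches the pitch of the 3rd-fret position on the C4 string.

16

Fret 3 on C4 is MIDI 60 + 3 = 63 (E♭4). On the B2 string (open MIDI 47), that pitch is 63 − 47 = fret 16.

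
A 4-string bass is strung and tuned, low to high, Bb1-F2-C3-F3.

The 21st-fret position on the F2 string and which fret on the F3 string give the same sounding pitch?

F2 at fret 21 is F2 + 21 semitones = D4.
The open F3 string is 12 semitones above the open F2, so the same pitch on the F3 string lies at fret 21 − 12 = 9.

9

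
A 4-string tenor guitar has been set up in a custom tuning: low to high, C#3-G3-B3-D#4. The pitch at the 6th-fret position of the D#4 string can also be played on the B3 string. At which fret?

Fret 6 on D#4 is MIDI 63 + 6 = 69 (A4). On the B3 string (open MIDI 59), that pitch is 69 − 59 = fret 10.

10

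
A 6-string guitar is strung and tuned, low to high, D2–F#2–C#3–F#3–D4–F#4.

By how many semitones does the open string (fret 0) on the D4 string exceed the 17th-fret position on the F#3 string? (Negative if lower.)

-9 semitones

D4 at fret 0 → D4 (MIDI 62); F#3 at fret 17 → B4 (MIDI 71).
62 − 71 = -9, so the two pitches are 9 semitones apart.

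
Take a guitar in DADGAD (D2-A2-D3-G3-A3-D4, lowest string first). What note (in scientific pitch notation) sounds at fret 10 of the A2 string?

G3

The open A2 string plus 10 semitones: A–A#–B–C–…–F–F#–G.
The walk passes from B into C once, so the octave number goes from 2 to 3.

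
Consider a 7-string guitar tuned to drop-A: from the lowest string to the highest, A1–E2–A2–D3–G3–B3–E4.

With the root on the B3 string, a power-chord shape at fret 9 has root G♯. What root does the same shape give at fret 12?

Moving from fret 9 to fret 12 shifts the root by 3 semitones.
G♯ up 3 semitones is B.

B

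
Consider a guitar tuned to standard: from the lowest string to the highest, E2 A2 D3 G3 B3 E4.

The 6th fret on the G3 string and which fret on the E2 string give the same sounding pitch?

21

G3 at fret 6 is G3 + 6 semitones = C#4.
The open E2 string is 15 semitones below the open G3, so the same pitch on the E2 string lies at fret 6 + 15 = 21.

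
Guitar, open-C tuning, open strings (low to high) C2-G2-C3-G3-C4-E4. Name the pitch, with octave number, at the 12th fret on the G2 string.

The open G2 string plus 12 semitones: G–G#–A–A#–…–F–F#–G.
The walk passes from B into C once, so the octave number goes from 2 to 3.

G3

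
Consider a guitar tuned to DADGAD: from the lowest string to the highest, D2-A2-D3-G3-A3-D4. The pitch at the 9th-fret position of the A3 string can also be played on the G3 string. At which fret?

11

A3 at fret 9 is A3 + 9 semitones = F#4.
The open G3 string is 2 semitones below the open A3, so the same pitch on the G3 string lies at fret 9 + 2 = 11.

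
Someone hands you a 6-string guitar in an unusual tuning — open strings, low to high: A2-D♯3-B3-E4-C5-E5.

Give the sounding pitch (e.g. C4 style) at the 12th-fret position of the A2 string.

A3

A2 is MIDI 45. Adding 12 gives 57, which is A3.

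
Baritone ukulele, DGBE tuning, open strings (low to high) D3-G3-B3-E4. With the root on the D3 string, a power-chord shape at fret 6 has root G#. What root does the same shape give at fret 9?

Moving from fret 6 to fret 9 shifts the root by 3 semitones.
G# up 3 semitones is B.

B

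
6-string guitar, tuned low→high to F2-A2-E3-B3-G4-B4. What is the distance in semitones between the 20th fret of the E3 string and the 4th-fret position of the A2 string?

E3 at fret 20 → C5 (MIDI 72); A2 at fret 4 → C♯3 (MIDI 49).
72 − 49 = 23, so the two pitches are 23 semitones apart, with C5 the higher.

23 semitones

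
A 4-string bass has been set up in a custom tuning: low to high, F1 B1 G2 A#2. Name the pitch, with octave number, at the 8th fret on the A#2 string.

A#2 is MIDI 46. Adding 8 gives 54, which is F#3.
(Equivalently spelled Gb3.)

F#3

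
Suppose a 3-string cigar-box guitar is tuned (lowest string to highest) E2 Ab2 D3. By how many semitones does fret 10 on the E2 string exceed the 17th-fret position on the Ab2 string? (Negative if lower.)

E2 at fret 10 → D3 (MIDI 50); Ab2 at fret 17 → Db4 (MIDI 61).
50 − 61 = -11, so the two pitches are 11 semitones apart.

-11 semitones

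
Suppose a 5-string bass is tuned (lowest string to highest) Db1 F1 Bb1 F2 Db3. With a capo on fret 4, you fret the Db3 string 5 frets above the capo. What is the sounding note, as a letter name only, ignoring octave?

Bb

The capo raises the open Db3 by 4 semitones to F3; fretting 5 more gives Db3 + 4 + 5 = Db3 + 9 semitones, landing on Bb.
(Also written A#.)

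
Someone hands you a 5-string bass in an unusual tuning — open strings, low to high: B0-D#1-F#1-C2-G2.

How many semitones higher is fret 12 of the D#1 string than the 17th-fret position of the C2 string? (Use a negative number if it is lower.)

D#1 at fret 12 → D#2 (MIDI 39); C2 at fret 17 → F3 (MIDI 53).
39 − 53 = -14, so the two pitches are 14 semitones apart.

-14 semitones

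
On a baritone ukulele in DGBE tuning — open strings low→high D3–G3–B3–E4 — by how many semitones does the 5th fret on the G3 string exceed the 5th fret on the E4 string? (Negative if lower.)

-9 semitones

G3 at fret 5 → C4 (MIDI 60); E4 at fret 5 → A4 (MIDI 69).
60 − 69 = -9, so the two pitches are 9 semitones apart.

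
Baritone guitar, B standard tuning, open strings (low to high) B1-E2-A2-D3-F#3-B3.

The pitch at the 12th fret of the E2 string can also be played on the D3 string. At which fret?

2

E2 at fret 12 is E2 + 12 semitones = E3.
The open D3 string is 10 semitones above the open E2, so the same pitch on the D3 string lies at fret 12 − 10 = 2.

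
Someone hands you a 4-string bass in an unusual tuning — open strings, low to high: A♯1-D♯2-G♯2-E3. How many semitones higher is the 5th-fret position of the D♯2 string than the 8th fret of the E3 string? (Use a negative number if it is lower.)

-16 semitones

D♯2 at fret 5 → G♯2 (MIDI 44); E3 at fret 8 → C4 (MIDI 60).
44 − 60 = -16, so the two pitches are 16 semitones apart.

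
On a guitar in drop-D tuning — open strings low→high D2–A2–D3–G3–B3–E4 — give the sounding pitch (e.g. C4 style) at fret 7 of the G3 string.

D4

The open G3 string plus 7 semitones: G–G#–A–A#–B–C–C#–D.
The walk passes from B into C once, so the octave number goes from 3 to 4.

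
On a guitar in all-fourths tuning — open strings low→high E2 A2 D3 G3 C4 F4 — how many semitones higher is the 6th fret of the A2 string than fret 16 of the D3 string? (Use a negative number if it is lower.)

-15 semitones

A2 at fret 6 → D#3 (MIDI 51); D3 at fret 16 → F#4 (MIDI 66).
51 − 66 = -15, so the two pitches are 15 semitones apart.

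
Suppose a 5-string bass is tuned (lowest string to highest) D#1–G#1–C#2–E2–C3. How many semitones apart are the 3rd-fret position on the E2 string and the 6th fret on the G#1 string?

5 semitones

E2 at fret 3 → G2 (MIDI 43); G#1 at fret 6 → D2 (MIDI 38).
43 − 38 = 5, so the two pitches are 5 semitones apart, with G2 the higher.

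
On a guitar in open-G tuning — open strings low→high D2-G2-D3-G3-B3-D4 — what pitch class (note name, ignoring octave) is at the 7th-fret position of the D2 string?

The open D2 string plus 7 semitones: D–D#–E–F–F#–G–G#–A.

A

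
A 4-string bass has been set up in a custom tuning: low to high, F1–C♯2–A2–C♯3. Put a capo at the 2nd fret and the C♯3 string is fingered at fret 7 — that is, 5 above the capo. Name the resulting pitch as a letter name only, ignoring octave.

The capo raises the open C♯3 by 2 semitones to D♯3; fretting 5 more gives C♯3 + 2 + 5 = C♯3 + 7 semitones, landing on G♯.
(Also written A♭.)

G♯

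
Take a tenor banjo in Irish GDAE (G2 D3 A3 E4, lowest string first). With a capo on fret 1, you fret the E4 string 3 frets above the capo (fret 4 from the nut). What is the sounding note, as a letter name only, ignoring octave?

The capo raises the open E4 by 1 semitone to F4; fretting 3 more gives E4 + 1 + 3 = E4 + 4 semitones, landing on G#.
(Also written Ab.)

G#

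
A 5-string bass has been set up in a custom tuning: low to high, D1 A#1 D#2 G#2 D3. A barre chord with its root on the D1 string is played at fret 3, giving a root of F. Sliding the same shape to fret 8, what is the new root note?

A#

Moving from fret 3 to fret 8 shifts the root by 5 semitones.
F up 5 semitones is A#.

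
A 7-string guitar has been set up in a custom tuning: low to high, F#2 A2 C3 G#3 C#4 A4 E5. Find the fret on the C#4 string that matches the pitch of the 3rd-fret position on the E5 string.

Fret 3 on E5 is MIDI 76 + 3 = 79 (G5). On the C#4 string (open MIDI 61), that pitch is 79 − 61 = fret 18.

18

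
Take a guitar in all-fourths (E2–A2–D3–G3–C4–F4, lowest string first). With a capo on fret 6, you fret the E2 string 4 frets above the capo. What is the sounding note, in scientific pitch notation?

The capo raises the open E2 by 6 semitones to A♯2; fretting 4 more gives E2 + 6 + 4 = E2 + 10 semitones = D3.

D3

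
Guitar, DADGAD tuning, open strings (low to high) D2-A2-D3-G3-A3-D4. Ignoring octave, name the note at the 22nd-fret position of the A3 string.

The open A3 string plus 22 semitones: A–A#–B–C–…–F–F#–G.

G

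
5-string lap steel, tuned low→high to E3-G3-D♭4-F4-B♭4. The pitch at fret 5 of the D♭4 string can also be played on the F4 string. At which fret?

Fret 5 on D♭4 is MIDI 61 + 5 = 66 (G♭4). On the F4 string (open MIDI 65), that pitch is 66 − 65 = fret 1.

1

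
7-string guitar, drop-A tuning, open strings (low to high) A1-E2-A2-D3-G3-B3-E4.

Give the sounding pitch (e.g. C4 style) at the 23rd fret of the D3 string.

The open D3 string plus 23 semitones: D–D#–E–F–…–B–C–C#.
The walk passes from B into C 2 times, so the octave number goes from 3 to 5.
(Equivalently spelled D♭5.)

C♯5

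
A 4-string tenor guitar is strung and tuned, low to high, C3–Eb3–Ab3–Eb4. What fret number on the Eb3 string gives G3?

G3 is 4 semitones above the open Eb3 (Eb–E–F–Gb–G), so it sits at fret 4.

4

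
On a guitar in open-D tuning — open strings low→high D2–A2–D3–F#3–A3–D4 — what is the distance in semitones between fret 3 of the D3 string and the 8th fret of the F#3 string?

9 semitones

D3 at fret 3 → F3 (MIDI 53); F#3 at fret 8 → D4 (MIDI 62).
53 − 62 = -9, so the two pitches are 9 semitones apart, with D4 the higher.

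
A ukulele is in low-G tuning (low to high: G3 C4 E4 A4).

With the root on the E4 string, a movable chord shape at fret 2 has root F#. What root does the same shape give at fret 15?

Moving from fret 2 to fret 15 shifts the root by 13 semitones.
F# up 13 semitones is G.

G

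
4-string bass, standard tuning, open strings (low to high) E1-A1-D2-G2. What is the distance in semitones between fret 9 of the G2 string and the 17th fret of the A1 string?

G2 at fret 9 → E3 (MIDI 52); A1 at fret 17 → D3 (MIDI 50).
52 − 50 = 2, so the two pitches are 2 semitones apart, with E3 the higher.

2 semitones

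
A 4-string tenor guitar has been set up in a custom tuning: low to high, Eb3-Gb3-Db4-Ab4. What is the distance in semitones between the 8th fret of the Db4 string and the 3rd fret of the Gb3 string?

12 semitones

Db4 at fret 8 → A4 (MIDI 69); Gb3 at fret 3 → A3 (MIDI 57).
69 − 57 = 12, so the two pitches are 12 semitones apart, with A4 the higher.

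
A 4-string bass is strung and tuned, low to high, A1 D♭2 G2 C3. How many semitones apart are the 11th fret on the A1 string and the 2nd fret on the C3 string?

6 semitones

A1 at fret 11 → A♭2 (MIDI 44); C3 at fret 2 → D3 (MIDI 50).
44 − 50 = -6, so the two pitches are 6 semitones apart, with D3 the higher.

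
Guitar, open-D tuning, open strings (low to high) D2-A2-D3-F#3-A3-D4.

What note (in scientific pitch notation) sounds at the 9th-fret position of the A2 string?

A2 is MIDI 45. Adding 9 gives 54, which is F#3.
(Equivalently spelled Gb3.)

F#3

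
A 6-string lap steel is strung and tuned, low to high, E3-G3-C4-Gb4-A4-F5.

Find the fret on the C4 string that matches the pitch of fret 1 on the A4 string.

A4 at fret 1 is A4 + 1 semitone = Bb4.
The open C4 string is 9 semitones below the open A4, so the same pitch on the C4 string lies at fret 1 + 9 = 10.

10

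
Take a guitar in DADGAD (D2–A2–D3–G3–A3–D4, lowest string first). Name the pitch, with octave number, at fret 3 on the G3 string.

A#3

G3 is MIDI 55. Adding 3 gives 58, which is A#3.
(Equivalently spelled Bb3.)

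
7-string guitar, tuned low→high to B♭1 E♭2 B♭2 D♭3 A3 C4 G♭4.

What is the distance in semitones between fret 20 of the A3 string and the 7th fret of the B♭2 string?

24 semitones

A3 at fret 20 → F5 (MIDI 77); B♭2 at fret 7 → F3 (MIDI 53).
77 − 53 = 24, so the two pitches are 24 semitones apart, with F5 the higher.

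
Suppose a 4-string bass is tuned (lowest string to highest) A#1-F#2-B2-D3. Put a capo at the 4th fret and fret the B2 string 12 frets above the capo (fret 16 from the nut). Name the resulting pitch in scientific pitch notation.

The capo raises the open B2 by 4 semitones to D#3; fretting 12 more gives B2 + 4 + 12 = B2 + 16 semitones = D#4.

D#4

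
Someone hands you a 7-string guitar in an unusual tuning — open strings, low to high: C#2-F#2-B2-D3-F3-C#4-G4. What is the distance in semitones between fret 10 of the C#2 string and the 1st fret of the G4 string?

C#2 at fret 10 → B2 (MIDI 47); G4 at fret 1 → G#4 (MIDI 68).
47 − 68 = -21, so the two pitches are 21 semitones apart, with G#4 the higher.

21 semitones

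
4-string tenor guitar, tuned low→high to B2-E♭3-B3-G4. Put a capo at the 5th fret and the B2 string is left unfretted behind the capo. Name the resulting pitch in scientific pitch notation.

E3

The capo raises the open B2 by 5 semitones to E3; fretting 0 more gives B2 + 5 + 0 = B2 + 5 semitones = E3.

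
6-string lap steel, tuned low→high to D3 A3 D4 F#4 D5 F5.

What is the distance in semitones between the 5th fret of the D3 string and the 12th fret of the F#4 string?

D3 at fret 5 → G3 (MIDI 55); F#4 at fret 12 → F#5 (MIDI 78).
55 − 78 = -23, so the two pitches are 23 semitones apart, with F#5 the higher.

23 semitones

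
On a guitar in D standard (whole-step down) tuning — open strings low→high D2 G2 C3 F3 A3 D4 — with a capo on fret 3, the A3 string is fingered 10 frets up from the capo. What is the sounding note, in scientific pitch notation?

The capo raises the open A3 by 3 semitones to C4; fretting 10 more gives A3 + 3 + 10 = A3 + 13 semitones = A#4.
(Also written Bb.)

A#4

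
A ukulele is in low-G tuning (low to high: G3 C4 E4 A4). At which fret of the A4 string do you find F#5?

F#5 is 9 semitones above the open A4 (A–A#–B–C–C#–D–D#–E–F–F#), so it sits at fret 9.

9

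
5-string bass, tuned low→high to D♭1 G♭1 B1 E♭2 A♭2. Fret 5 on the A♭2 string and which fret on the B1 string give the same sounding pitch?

14

A♭2 at fret 5 is A♭2 + 5 semitones = D♭3.
The open B1 string is 9 semitones below the open A♭2, so the same pitch on the B1 string lies at fret 5 + 9 = 14.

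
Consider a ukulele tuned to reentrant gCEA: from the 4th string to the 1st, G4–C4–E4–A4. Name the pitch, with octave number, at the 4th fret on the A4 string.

C#5

Each fret is one semitone, so A4 + 4 = C#5.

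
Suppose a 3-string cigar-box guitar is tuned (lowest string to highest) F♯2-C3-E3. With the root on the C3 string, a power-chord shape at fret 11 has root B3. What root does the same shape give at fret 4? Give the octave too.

E3

Moving from fret 11 to fret 4 shifts the root by -7 semitones.
B3 down 7 semitones is E3.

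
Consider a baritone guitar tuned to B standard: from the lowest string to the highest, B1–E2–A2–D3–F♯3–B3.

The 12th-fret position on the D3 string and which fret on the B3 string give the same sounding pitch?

D3 at fret 12 is D3 + 12 semitones = D4.
The open B3 string is 9 semitones above the open D3, so the same pitch on the B3 string lies at fret 12 − 9 = 3.

3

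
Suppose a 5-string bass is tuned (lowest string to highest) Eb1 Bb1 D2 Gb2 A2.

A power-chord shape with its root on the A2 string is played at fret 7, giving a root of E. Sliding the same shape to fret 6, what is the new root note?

Eb

Moving from fret 7 to fret 6 shifts the root by -1 semitone.
E down 1 semitone is Eb.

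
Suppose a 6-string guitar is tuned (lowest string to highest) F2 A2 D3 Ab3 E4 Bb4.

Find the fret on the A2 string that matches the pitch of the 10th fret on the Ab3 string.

Fret 10 on Ab3 is MIDI 56 + 10 = 66 (Gb4). On the A2 string (open MIDI 45), that pitch is 66 − 45 = fret 21.

21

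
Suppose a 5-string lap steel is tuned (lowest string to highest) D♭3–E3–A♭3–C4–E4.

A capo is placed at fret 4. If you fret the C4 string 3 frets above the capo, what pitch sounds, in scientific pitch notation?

The capo raises the open C4 by 4 semitones to E4; fretting 3 more gives C4 + 4 + 3 = C4 + 7 semitones = G4.

G4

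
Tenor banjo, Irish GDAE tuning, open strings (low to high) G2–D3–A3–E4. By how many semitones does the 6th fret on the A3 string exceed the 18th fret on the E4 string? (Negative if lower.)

A3 at fret 6 → D#4 (MIDI 63); E4 at fret 18 → A#5 (MIDI 82).
63 − 82 = -19, so the two pitches are 19 semitones apart.

-19 semitones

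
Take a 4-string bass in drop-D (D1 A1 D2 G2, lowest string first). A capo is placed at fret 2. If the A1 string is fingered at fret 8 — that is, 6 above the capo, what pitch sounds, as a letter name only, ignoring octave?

The capo raises the open A1 by 2 semitones to B1; fretting 6 more gives A1 + 2 + 6 = A1 + 8 semitones, landing on F.

F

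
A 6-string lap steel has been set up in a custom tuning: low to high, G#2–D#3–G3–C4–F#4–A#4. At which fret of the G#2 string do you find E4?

20

E4 is 20 semitones above the open G#2 (G#–A–A#–B–…–D–D#–E), so it sits at fret 20.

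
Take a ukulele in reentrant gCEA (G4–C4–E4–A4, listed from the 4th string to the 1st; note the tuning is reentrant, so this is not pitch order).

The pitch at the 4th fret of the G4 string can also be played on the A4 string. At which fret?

G4 at fret 4 is G4 + 4 semitones = B4.
The open A4 string is 2 semitones above the open G4, so the same pitch on the A4 string lies at fret 4 − 2 = 2.

2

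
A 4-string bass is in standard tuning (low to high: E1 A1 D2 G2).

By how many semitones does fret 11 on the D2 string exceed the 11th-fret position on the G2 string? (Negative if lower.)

-5 semitones

D2 at fret 11 → C♯3 (MIDI 49); G2 at fret 11 → F♯3 (MIDI 54).
49 − 54 = -5, so the two pitches are 5 semitones apart.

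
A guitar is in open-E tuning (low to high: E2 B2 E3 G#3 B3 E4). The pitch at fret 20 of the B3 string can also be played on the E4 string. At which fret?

15

B3 at fret 20 is B3 + 20 semitones = G5.
The open E4 string is 5 semitones above the open B3, so the same pitch on the E4 string lies at fret 20 − 5 = 15.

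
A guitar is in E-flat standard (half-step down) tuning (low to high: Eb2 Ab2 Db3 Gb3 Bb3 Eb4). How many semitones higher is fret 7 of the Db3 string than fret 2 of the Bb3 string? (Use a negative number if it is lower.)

Db3 at fret 7 → Ab3 (MIDI 56); Bb3 at fret 2 → C4 (MIDI 60).
56 − 60 = -4, so the two pitches are 4 semitones apart.

-4 semitones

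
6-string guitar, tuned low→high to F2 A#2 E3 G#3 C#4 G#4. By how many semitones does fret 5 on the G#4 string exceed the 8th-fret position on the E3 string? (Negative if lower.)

13 semitones

G#4 at fret 5 → C#5 (MIDI 73); E3 at fret 8 → C4 (MIDI 60).
73 − 60 = 13, so the two pitches are 13 semitones apart.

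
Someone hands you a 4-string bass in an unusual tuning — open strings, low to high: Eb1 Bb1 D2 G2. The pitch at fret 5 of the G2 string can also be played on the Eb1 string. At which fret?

21

Fret 5 on G2 is MIDI 43 + 5 = 48 (C3). On the Eb1 string (open MIDI 27), that pitch is 48 − 27 = fret 21.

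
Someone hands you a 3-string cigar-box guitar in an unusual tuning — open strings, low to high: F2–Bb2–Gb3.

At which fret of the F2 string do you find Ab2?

3

Ab2 is 3 semitones above the open F2 (F–Gb–G–Ab), so it sits at fret 3.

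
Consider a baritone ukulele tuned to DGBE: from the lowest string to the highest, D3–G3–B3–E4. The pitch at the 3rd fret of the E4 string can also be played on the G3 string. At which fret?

12

Fret 3 on E4 is MIDI 64 + 3 = 67 (G4). On the G3 string (open MIDI 55), that pitch is 67 − 55 = fret 12.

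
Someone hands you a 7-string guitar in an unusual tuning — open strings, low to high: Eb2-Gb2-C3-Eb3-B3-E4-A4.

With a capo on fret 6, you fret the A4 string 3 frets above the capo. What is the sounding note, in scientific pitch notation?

The capo raises the open A4 by 6 semitones to Eb5; fretting 3 more gives A4 + 6 + 3 = A4 + 9 semitones = Gb5.
(Also written F#.)

Gb5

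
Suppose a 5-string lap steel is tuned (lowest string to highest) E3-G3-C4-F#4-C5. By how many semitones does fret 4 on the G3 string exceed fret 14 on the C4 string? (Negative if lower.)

G3 at fret 4 → B3 (MIDI 59); C4 at fret 14 → D5 (MIDI 74).
59 − 74 = -15, so the two pitches are 15 semitones apart.

-15 semitones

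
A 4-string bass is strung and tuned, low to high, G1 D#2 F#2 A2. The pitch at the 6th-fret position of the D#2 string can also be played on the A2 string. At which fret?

D#2 at fret 6 is D#2 + 6 semitones = A2.
The open A2 string is 6 semitones above the open D#2, so the same pitch on the A2 string lies at fret 6 − 6 = 0.

0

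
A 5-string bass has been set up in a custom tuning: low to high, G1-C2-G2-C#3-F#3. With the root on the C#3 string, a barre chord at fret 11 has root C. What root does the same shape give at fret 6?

G

Moving from fret 11 to fret 6 shifts the root by -5 semitones.
C down 5 semitones is G.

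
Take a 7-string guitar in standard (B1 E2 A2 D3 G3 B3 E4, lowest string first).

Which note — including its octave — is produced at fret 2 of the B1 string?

C#2

The open B1 string plus 2 semitones: B–C–C#.
The walk passes from B into C once, so the octave number goes from 1 to 2.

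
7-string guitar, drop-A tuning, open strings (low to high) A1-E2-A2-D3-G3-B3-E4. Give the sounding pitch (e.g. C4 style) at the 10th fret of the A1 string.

G2

Each fret is one semitone, so A1 + 10 = G2.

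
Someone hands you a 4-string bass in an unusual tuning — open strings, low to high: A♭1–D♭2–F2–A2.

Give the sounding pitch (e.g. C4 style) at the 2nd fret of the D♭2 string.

D♭2 is MIDI 37. Adding 2 gives 39, which is E♭2.
(Equivalently spelled D♯2.)

E♭2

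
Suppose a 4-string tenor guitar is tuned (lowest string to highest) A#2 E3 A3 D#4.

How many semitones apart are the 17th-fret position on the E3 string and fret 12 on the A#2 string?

E3 at fret 17 → A4 (MIDI 69); A#2 at fret 12 → A#3 (MIDI 58).
69 − 58 = 11, so the two pitches are 11 semitones apart, with A4 the higher.

11 semitones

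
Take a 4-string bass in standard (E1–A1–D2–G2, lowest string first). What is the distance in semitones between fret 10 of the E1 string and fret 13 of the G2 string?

18 semitones

E1 at fret 10 → D2 (MIDI 38); G2 at fret 13 → G♯3 (MIDI 56).
38 − 56 = -18, so the two pitches are 18 semitones apart, with G♯3 the higher.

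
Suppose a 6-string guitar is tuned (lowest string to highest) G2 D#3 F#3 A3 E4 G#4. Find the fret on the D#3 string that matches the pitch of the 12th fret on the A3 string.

A3 at fret 12 is A3 + 12 semitones = A4.
The open D#3 string is 6 semitones below the open A3, so the same pitch on the D#3 string lies at fret 12 + 6 = 18.

18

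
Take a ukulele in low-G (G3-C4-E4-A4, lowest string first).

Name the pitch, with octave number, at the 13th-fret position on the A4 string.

The open A4 string plus 13 semitones: A–A#–B–C–…–G#–A–A#.
The walk passes from B into C once, so the octave number goes from 4 to 5.

A#5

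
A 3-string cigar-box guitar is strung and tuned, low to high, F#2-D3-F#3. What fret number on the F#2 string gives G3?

13

G3 is 13 semitones above the open F#2 (F#–G–G#–A–…–F–F#–G), so it sits at fret 13.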